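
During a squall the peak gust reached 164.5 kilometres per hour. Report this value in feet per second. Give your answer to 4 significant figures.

1 km/h = 0.911344 ft/s, so 164.5 × 0.911344 = 149.9 ft/s.

149.9 ft/s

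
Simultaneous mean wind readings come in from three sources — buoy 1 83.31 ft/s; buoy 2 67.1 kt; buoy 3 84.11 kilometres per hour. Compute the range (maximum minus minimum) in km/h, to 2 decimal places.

buoy 1: 83.31 ft/s = 91.4144 km/h.
buoy 2: 67.1 kt = 124.2692 km/h.
Spread: 124.2692 − 84.1100 = 40.16 km/h.

40.16 km/h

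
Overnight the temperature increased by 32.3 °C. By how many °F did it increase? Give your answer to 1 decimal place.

Converting a difference, only the 9/5 scale factor applies: Δ°F = 32.3 × 1.8 = 58.1 °F.

58.1 °F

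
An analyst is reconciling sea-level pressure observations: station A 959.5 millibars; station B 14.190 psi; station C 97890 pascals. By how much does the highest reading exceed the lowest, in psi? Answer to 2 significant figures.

station A: 959.5 mb = 13.9164 psi.
station C: 97890 Pa = 14.1977 psi.
Spread: 14.1977 − 13.9164 = 0.28 psi.

0.28 psi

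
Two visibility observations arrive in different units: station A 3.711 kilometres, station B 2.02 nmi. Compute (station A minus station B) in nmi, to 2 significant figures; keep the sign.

-0.016 nmi

station A: 3.711 km = 2.00378 nmi.
Difference: 2.00378 − 2.02000 = -0.016 nmi.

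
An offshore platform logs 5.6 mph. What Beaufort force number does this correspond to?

5.6 mph = 2.5 m/s, which is Beaufort 2 (light breeze, 1.6–3.3 m/s).

Beaufort force 2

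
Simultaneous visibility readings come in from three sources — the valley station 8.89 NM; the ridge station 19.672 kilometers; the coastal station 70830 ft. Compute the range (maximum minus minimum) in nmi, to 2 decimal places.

the ridge station: 19.672 km = 10.6220 nmi.
the coastal station: 70830 ft = 11.6571 nmi.
Spread: 11.6571 − 8.8900 = 2.77 nmi.

2.77 nmi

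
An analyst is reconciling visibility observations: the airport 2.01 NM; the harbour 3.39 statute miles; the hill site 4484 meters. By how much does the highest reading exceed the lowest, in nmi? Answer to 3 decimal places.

the harbour: 3.39 SM = 2.94583 nmi.
the hill site: 4484 m = 2.42117 nmi.
Spread: 2.94583 − 2.01000 = 0.936 nmi.

0.936 nmi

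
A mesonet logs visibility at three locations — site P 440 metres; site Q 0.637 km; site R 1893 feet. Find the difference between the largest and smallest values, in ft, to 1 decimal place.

site P: 440 m = 1443.570 ft.
site Q: 0.637 km = 2089.895 ft.
Spread: 2089.895 − 1443.570 = 646.3 ft.

646.3 ft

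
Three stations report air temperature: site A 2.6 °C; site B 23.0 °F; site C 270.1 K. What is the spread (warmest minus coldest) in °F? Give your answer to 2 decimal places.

site B: 23.0 °F = -5.000 °C.
site C: 270.1 K = -3.050 °C.
Spread: 2.600 − (-5.000) = 7.600 °C = 13.68 °F.

13.68 °F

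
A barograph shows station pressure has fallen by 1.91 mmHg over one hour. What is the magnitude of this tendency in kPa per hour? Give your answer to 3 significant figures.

1.91 mmHg / 1 h × 0.133322 kPa/mmHg = 0.255 kPa/h.

0.255 kPa per hour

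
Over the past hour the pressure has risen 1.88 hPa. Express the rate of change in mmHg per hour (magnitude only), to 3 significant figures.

1.88 hPa / 1 h × 0.750062 mmHg/hPa = 1.41 mmHg/h.

1.41 mmHg per hour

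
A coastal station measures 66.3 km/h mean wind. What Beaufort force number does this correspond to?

Beaufort force 8

66.3 km/h = 18.4 m/s, which is Beaufort 8 (gale, 17.2–20.7 m/s).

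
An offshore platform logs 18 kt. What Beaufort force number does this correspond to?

Beaufort force 5

18 kt lies in the Beaufort 5 band (fresh breeze, 17–21 kt).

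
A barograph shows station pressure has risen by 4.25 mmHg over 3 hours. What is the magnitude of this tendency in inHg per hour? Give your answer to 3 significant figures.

4.25 mmHg / 3 h × 0.0393701 inHg/mmHg = 0.0558 inHg/h.

0.0558 inHg per hour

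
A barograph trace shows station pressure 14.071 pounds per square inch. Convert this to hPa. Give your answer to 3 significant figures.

970 hPa

1 psi = 68.9476 hPa, so 14.071 × 68.9476 = 970 hPa.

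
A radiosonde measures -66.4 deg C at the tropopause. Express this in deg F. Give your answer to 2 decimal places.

-87.52 °F

°F = °C × 9/5 + 32 = -66.4 × 1.8 + 32 = -87.52 °F.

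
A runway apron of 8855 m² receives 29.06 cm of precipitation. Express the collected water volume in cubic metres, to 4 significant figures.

Depth: 29.06 cm × 10 = 290.6 mm.
1 mm over 1 m² is 1 L, so volume = 290.6 × 8855 = 2573263 L = 2573 m³.

2573 cubic metres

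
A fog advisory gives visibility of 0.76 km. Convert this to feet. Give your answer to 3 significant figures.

1 km = 3280.84 ft, so 0.76 × 3280.84 = 2490 ft.

2490 ft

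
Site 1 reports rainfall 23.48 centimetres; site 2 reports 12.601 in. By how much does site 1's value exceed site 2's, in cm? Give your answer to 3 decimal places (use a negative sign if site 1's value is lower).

-8.527 cm

site 2: 12.601 in = 32.00654 cm.
Difference: 23.48000 − 32.00654 = -8.527 cm.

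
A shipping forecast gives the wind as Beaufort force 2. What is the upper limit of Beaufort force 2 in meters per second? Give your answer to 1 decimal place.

Beaufort 2 (light breeze) spans 1.6–3.3 m/s.

3.3 m/s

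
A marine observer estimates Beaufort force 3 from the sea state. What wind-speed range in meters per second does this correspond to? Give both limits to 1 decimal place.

3.4 to 5.4 m/s

Beaufort 3 (gentle breeze) spans 3.4–5.4 m/s.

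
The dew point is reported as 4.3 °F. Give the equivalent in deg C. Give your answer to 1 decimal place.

°C = (°F − 32) × 5/9 = (4.3 − 32) / 1.8 = -15.4 °C.

-15.4 °C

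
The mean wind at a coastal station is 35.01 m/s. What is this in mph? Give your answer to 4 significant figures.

1 m/s = 2.23694 mph, so 35.01 × 2.23694 = 78.32 mph.

78.32 mph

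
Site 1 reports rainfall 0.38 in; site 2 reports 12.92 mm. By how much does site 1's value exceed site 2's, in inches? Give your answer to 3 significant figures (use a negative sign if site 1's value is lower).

site 2: 12.92 mm = 0.50866 in.
Difference: 0.38000 − 0.50866 = -0.129 in.

-0.129 in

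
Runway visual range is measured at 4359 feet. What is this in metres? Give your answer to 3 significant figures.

1330 m

1 ft = 0.3048 m, so 4359 × 0.3048 = 1330 m.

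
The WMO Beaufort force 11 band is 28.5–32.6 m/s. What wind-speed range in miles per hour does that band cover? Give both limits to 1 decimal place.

63.8 to 72.9 mph

28.5–32.6 m/s × 2.237 = 63.8–72.9 mph.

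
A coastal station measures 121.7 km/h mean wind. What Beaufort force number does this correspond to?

121.7 km/h = 33.8 m/s, which is Beaufort 12 (hurricane force, ≥32.7 m/s).

Beaufort force 12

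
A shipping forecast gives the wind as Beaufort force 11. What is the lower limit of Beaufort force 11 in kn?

56 kt

Beaufort 11 (violent storm) spans 56–63 knots.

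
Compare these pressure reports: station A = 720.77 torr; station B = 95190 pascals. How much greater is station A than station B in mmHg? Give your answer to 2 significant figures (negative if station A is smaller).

station B: 95190 Pa = 713.984 mmHg.
Difference: 720.770 − 713.984 = 6.8 mmHg.

6.8 mmHg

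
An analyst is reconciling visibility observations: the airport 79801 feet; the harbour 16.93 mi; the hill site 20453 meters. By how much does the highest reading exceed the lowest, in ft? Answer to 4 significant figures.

22290 ft

the harbour: 16.93 SM = 89390.40 ft.
the hill site: 20453 m = 67103.02 ft.
Spread: 89390.40 − 67103.02 = 22290 ft.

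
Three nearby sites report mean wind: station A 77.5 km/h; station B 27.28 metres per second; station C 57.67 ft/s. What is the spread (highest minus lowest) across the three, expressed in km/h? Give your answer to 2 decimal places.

34.93 km/h

station B: 27.28 m/s = 98.2080 km/h.
station C: 57.67 ft/s = 63.2801 km/h.
Spread: 98.2080 − 63.2801 = 34.93 km/h.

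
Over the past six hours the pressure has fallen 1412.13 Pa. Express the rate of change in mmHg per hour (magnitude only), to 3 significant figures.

1412.13 Pa / 6 h × 0.00750062 mmHg/Pa = 1.77 mmHg/h.

1.77 mmHg per hour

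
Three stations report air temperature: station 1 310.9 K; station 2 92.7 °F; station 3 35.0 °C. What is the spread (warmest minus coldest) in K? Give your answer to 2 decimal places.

4.03 K

station 1: 310.9 K = 37.750 °C.
station 2: 92.7 °F = 33.722 °C.
Spread: 37.750 − 33.722 = 4.028 °C.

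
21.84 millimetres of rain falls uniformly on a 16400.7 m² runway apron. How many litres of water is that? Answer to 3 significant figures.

358000 litres

1 mm over 1 m² is 1 L, so volume = 21.84 × 16400.7 = 358191.29 L ≈ 358000 L.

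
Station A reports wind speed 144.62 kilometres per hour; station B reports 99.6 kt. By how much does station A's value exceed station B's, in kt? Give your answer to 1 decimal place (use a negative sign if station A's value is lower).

-21.5 kt

station A: 144.62 km/h = 78.089 kt.
Difference: 78.089 − 99.600 = -21.5 kt.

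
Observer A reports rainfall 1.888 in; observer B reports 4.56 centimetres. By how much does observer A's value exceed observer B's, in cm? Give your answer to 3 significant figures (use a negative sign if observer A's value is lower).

0.236 cm

observer A: 1.888 in = 4.79552 cm.
Difference: 4.79552 − 4.56000 = 0.236 cm.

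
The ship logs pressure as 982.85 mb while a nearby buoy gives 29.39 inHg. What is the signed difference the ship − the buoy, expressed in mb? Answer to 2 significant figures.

the buoy: 29.39 inHg = 995.26 mb.
Difference: 982.85 − 995.26 = -12 mb.

-12 mb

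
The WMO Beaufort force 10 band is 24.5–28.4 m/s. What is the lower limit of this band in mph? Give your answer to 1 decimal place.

54.8 mph

24.5–28.4 m/s × 2.237 = 54.8–63.5 mph.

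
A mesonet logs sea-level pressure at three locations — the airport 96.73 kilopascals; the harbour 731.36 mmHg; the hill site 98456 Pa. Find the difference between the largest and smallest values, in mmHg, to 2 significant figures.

the airport: 96.73 kPa = 725.53 mmHg.
the hill site: 98456 Pa = 738.48 mmHg.
Spread: 738.48 − 725.53 = 13 mmHg.

13 mmHg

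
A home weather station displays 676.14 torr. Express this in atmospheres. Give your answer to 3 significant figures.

1 mmHg = 0.00131579 atm, so 676.14 × 0.00131579 = 0.890 atm.

0.890 atm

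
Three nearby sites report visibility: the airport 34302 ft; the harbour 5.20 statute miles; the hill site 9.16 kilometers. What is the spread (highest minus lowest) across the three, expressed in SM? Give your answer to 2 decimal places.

1.30 SM

the airport: 34302 ft = 6.4966 SM.
the hill site: 9.16 km = 5.6918 SM.
Spread: 6.4966 − 5.2000 = 1.30 SM.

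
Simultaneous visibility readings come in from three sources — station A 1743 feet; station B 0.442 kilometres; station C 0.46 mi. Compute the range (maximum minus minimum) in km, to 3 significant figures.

station A: 1743 ft = 0.53127 km.
station C: 0.46 SM = 0.74030 km.
Spread: 0.74030 − 0.44200 = 0.298 km.

0.298 km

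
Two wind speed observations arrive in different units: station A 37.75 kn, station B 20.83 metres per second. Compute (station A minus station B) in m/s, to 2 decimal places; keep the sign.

-1.41 m/s

station A: 37.75 kt = 19.4203 m/s.
Difference: 19.4203 − 20.8300 = -1.41 m/s.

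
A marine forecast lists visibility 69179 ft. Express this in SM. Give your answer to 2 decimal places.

13.10 SM

1 ft = 0.000189394 SM, so 69179 × 0.000189394 = 13.10 SM.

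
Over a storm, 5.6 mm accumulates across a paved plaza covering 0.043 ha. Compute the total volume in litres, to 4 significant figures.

Area: 0.043 ha = 430 m².
1 mm over 1 m² is 1 L, so volume = 5.6 × 430 = 2408 L.

2408 litres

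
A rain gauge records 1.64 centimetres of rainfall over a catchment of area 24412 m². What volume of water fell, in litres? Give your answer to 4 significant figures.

400400 litres

Depth: 1.64 cm × 10 = 16.4 mm.
1 mm over 1 m² is 1 L, so volume = 16.4 × 24412 = 400356.8 L ≈ 400400 L.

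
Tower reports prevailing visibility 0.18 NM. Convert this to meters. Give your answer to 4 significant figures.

333.4 m

1 nmi = 1852 m, so 0.18 × 1852 = 333.4 m.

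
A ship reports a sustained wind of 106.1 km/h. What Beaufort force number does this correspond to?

106.1 km/h = 29.5 m/s, which is Beaufort 11 (violent storm, 28.5–32.6 m/s).

Beaufort force 11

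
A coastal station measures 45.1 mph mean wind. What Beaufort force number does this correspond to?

Beaufort force 8

45.1 mph = 20.2 m/s, which is Beaufort 8 (gale, 17.2–20.7 m/s).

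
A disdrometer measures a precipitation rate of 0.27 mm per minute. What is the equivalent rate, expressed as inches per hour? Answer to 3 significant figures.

0.638 in/hour

0.27 mm/minute × 0.0393701 in/mm × 60 minute/hour = 0.638 in/hour.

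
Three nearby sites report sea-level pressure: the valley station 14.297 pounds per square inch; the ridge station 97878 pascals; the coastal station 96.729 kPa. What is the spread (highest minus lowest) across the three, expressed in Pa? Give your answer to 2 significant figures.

the valley station: 14.297 psi = 98574.35 Pa.
the coastal station: 96.729 kPa = 96729.00 Pa.
Spread: 98574.35 − 96729.00 = 1800 Pa.

1800 Pa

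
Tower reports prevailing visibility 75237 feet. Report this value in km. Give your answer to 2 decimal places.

1 ft = 0.0003048 km, so 75237 × 0.0003048 = 22.93 km.

22.93 km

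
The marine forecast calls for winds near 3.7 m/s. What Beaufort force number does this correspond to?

3.7 m/s lies in the Beaufort 3 band (gentle breeze, 3.4–5.4 m/s).

Beaufort force 3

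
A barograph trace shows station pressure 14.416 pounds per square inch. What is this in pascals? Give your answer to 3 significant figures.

99400 Pa

1 psi = 6894.76 Pa, so 14.416 × 6894.76 = 99400 Pa.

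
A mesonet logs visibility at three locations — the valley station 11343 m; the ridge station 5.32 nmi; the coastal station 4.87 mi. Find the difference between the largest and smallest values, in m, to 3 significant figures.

the ridge station: 5.32 nmi = 9852.64 m.
the coastal station: 4.87 SM = 7837.51 m.
Spread: 11343.00 − 7837.51 = 3510 m.

3510 m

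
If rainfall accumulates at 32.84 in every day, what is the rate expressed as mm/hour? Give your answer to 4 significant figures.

34.76 mm/hour

32.84 in/day × 25.4 mm/in × 0.0416667 day/hour = 34.76 mm/hour.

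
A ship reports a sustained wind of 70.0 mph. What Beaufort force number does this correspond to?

Beaufort force 11

70.0 mph = 31.3 m/s, which is Beaufort 11 (violent storm, 28.5–32.6 m/s).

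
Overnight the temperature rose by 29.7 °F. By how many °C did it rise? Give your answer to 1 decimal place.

For a temperature change the 32° offset cancels: Δ°C = 29.7 × 0.5556 = 16.5 °C.

16.5 °C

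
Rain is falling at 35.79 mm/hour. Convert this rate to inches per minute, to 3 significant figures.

35.79 mm/hour × 0.0393701 in/mm × 0.0166667 hour/minute = 0.0235 in/minute.

0.0235 in/minute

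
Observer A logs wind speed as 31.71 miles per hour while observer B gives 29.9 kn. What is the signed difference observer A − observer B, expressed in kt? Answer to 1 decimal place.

observer A: 31.71 mph = 27.555 kt.
Difference: 27.555 − 29.900 = -2.3 kt.

-2.3 kt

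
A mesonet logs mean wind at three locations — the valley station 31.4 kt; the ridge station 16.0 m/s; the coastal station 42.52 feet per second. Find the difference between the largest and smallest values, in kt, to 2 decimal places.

6.21 kt

the ridge station: 16.0 m/s = 31.1015 kt.
the coastal station: 42.52 ft/s = 25.1924 kt.
Spread: 31.4000 − 25.1924 = 6.21 kt.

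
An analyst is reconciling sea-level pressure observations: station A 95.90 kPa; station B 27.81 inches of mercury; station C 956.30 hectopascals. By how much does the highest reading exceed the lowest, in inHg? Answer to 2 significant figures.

0.51 inHg

station A: 95.90 kPa = 28.3193 inHg.
station C: 956.30 hPa = 28.2395 inHg.
Spread: 28.3193 − 27.8100 = 0.51 inHg.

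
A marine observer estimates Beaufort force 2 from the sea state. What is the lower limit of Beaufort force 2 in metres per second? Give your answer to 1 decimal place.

1.6 m/s

Beaufort 2 (light breeze) spans 1.6–3.3 m/s.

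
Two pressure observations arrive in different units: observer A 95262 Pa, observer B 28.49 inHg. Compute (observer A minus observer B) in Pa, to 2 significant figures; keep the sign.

-1200 Pa

observer B: 28.49 inHg = 96478.22 Pa.
Difference: 95262.00 − 96478.22 = -1200 Pa.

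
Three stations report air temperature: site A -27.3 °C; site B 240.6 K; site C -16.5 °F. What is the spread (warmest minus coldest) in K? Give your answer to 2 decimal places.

5.61 K

site B: 240.6 K = -32.550 °C.
site C: -16.5 °F = -26.944 °C.
Spread: (-26.944) − (-32.550) = 5.606 °C.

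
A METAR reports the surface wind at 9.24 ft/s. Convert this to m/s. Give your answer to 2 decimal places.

1 ft/s = 0.3048 m/s, so 9.24 × 0.3048 = 2.82 m/s.

2.82 m/s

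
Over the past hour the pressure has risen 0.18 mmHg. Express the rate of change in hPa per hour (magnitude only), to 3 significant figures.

0.18 mmHg / 1 h × 1.33322 hPa/mmHg = 0.240 hPa/h.

0.240 hPa per hour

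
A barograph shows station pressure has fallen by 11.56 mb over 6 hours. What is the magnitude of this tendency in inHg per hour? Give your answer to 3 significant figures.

0.0569 inHg per hour

11.56 mb / 6 h × 0.02953 inHg/mb = 0.0569 inHg/h.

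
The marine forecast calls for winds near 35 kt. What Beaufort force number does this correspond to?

35 kt lies in the Beaufort 8 band (gale, 34–40 kt).

Beaufort force 8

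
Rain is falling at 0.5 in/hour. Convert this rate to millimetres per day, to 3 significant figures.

305 mm/day

0.5 in/hour × 25.4 mm/in × 24 hour/day = 305 mm/day.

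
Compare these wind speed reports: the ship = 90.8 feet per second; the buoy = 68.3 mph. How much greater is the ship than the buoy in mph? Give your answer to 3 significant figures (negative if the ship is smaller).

the ship: 90.8 ft/s = 61.9091 mph.
Difference: 61.9091 − 68.3000 = -6.39 mph.

-6.39 mph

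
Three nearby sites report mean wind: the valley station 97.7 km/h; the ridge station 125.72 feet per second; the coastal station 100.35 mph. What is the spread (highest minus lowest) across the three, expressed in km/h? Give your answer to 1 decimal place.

63.8 km/h

the ridge station: 125.72 ft/s = 137.950 km/h.
the coastal station: 100.35 mph = 161.498 km/h.
Spread: 161.498 − 97.700 = 63.8 km/h.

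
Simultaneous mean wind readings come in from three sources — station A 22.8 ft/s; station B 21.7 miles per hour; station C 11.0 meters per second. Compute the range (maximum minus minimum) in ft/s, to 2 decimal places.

station B: 21.7 mph = 31.8267 ft/s.
station C: 11.0 m/s = 36.0892 ft/s.
Spread: 36.0892 − 22.8000 = 13.29 ft/s.

13.29 ft/s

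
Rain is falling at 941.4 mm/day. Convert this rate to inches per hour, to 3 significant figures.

1.54 in/hour

941.4 mm/day × 0.0393701 in/mm × 0.0416667 day/hour = 1.54 in/hour.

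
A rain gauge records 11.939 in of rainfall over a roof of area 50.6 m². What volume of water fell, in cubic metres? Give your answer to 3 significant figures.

Depth: 11.939 in × 25.4 = 303.2506 mm.
1 mm over 1 m² is 1 L, so volume = 303.2506 × 50.6 = 15344.48 L = 15.3 m³.

15.3 cubic metres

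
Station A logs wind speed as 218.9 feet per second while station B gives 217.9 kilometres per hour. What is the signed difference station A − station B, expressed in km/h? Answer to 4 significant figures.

station A: 218.9 ft/s = 240.1946 km/h.
Difference: 240.1946 − 217.9000 = 22.29 km/h.

22.29 km/h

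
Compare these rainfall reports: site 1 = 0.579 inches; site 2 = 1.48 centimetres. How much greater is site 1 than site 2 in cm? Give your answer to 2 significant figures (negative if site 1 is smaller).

-0.0093 cm

site 1: 0.579 in = 1.470660 cm.
Difference: 1.470660 − 1.480000 = -0.0093 cm.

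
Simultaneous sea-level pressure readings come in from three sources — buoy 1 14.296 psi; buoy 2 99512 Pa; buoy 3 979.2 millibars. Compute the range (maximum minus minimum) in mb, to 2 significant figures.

16 mb

buoy 1: 14.296 psi = 985.67 mb.
buoy 2: 99512 Pa = 995.12 mb.
Spread: 995.12 − 979.20 = 16 mb.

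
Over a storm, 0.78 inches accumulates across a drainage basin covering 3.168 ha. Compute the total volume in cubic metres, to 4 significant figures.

Depth: 0.78 in × 25.4 = 19.812 mm.
Area: 3.168 ha = 31680 m².
1 mm over 1 m² is 1 L, so volume = 19.812 × 31680 = 627644.16 L = 627.6 m³.

627.6 cubic metres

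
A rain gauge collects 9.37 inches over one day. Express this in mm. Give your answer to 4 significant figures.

238.0 mm

1 in = 25.4 mm, so 9.37 × 25.4 = 238.0 mm.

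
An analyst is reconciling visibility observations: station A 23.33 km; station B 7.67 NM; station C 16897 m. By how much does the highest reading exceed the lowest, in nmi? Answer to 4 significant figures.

4.927 nmi

station A: 23.33 km = 12.59719 nmi.
station C: 16897 m = 9.12365 nmi.
Spread: 12.59719 − 7.67000 = 4.927 nmi.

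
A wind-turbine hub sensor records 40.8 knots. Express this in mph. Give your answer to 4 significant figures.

1 kt = 1.15078 mph, so 40.8 × 1.15078 = 46.95 mph.

46.95 mph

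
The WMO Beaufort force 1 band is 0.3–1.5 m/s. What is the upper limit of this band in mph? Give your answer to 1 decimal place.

0.3–1.5 m/s × 2.237 = 0.7–3.4 mph.

3.4 mph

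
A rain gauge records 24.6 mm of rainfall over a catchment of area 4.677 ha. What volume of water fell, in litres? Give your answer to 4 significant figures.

Area: 4.677 ha = 46770 m².
1 mm over 1 m² is 1 L, so volume = 24.6 × 46770 = 1150542 L ≈ 1151000 L.

1151000 litres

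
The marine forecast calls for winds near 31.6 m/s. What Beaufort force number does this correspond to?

31.6 m/s lies in the Beaufort 11 band (violent storm, 28.5–32.6 m/s).

Beaufort force 11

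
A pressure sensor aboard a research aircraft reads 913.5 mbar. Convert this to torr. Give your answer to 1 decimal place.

1 mb = 0.750062 mmHg, so 913.5 × 0.750062 = 685.2 mmHg.

685.2 mmHg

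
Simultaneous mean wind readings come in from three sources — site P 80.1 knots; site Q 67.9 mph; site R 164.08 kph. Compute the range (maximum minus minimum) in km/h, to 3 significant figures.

54.8 km/h

site P: 80.1 kt = 148.345 km/h.
site Q: 67.9 mph = 109.274 km/h.
Spread: 164.080 − 109.274 = 54.8 km/h.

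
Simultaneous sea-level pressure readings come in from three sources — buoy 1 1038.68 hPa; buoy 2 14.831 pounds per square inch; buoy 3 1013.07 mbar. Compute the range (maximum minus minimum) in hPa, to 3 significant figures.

25.6 hPa

buoy 2: 14.831 psi = 1022.561 hPa.
buoy 3: 1013.07 mb = 1013.070 hPa.
Spread: 1038.680 − 1013.070 = 25.6 hPa.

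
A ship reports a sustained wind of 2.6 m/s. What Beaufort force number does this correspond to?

2.6 m/s lies in the Beaufort 2 band (light breeze, 1.6–3.3 m/s).

Beaufort force 2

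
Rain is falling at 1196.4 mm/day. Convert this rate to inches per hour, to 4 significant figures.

1.963 in/hour

1196.4 mm/day × 0.0393701 in/mm × 0.0416667 day/hour = 1.963 in/hour.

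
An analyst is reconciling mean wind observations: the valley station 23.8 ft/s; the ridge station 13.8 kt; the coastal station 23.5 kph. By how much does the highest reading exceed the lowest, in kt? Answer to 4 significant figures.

1.412 kt

the valley station: 23.8 ft/s = 14.10111 kt.
the coastal station: 23.5 km/h = 12.68898 kt.
Spread: 14.10111 − 12.68898 = 1.412 kt.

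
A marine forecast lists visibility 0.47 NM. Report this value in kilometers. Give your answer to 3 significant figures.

1 nmi = 1.852 km, so 0.47 × 1.852 = 0.870 km.

0.870 km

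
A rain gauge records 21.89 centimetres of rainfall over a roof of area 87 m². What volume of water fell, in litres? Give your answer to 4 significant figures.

Depth: 21.89 cm × 10 = 218.9 mm.
1 mm over 1 m² is 1 L, so volume = 218.9 × 87 = 19044.3 L ≈ 19040 L.

19040 litres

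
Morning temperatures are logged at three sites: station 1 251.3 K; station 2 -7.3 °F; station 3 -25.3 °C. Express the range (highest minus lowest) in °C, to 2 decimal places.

3.47 °C

station 1: 251.3 K = -21.850 °C.
station 2: -7.3 °F = -21.833 °C.
Spread: (-21.833) − (-25.300) = 3.467 °C.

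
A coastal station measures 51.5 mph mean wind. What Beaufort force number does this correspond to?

Beaufort force 9

51.5 mph = 23.0 m/s, which is Beaufort 9 (strong gale, 20.8–24.4 m/s).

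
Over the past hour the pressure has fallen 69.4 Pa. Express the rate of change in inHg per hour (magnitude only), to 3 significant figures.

0.0205 inHg per hour

69.4 Pa / 1 h × 0.0002953 inHg/Pa = 0.0205 inHg/h.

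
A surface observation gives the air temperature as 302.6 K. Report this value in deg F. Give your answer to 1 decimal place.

First to °C: 29.45 °C.
Then to °F: 85.0 °F.

85.0 °F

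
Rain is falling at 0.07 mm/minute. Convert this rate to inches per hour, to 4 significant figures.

0.07 mm/minute × 0.0393701 in/mm × 60 minute/hour = 0.1654 in/hour.

0.1654 in/hour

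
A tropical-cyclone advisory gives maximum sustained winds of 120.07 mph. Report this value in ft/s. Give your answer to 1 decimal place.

1 mph = 1.46667 ft/s, so 120.07 × 1.46667 = 176.1 ft/s.

176.1 ft/s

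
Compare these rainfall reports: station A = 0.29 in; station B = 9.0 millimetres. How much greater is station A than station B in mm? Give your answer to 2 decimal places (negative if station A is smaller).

-1.63 mm

station A: 0.29 in = 7.3660 mm.
Difference: 7.3660 − 9.0000 = -1.63 mm.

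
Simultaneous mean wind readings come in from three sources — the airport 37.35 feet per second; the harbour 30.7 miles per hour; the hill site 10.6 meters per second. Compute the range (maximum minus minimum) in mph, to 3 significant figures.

6.99 mph

the airport: 37.35 ft/s = 25.4659 mph.
the hill site: 10.6 m/s = 23.7115 mph.
Spread: 30.7000 − 23.7115 = 6.99 mph.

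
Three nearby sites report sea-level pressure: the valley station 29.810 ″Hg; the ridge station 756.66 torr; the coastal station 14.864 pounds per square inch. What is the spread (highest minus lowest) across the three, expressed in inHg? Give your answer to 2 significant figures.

0.47 inHg

the ridge station: 756.66 mmHg = 29.7898 inHg.
the coastal station: 14.864 psi = 30.2634 inHg.
Spread: 30.2634 − 29.7898 = 0.47 inHg.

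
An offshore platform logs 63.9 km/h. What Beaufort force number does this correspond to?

Beaufort force 8

63.9 km/h = 17.8 m/s, which is Beaufort 8 (gale, 17.2–20.7 m/s).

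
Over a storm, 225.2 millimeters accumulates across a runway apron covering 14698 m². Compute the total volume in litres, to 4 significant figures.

1 mm over 1 m² is 1 L, so volume = 225.2 × 14698 = 3309989.6 L ≈ 3310000 L.

3310000 litres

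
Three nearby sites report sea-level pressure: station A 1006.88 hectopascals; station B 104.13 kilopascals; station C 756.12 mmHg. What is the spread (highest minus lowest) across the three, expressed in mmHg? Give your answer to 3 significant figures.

station A: 1006.88 hPa = 755.222 mmHg.
station B: 104.13 kPa = 781.039 mmHg.
Spread: 781.039 − 755.222 = 25.8 mmHg.

25.8 mmHg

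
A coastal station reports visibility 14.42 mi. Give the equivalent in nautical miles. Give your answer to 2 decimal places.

12.53 nmi

1 SM = 0.868976 nmi, so 14.42 × 0.868976 = 12.53 nmi.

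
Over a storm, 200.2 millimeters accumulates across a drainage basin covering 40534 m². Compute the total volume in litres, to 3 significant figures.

1 mm over 1 m² is 1 L, so volume = 200.2 × 40534 = 8114906.8 L ≈ 8110000 L.

8110000 litres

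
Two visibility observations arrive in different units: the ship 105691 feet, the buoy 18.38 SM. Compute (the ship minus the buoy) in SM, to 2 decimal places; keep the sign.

1.64 SM

the ship: 105691 ft = 20.0172 SM.
Difference: 20.0172 − 18.3800 = 1.64 SM.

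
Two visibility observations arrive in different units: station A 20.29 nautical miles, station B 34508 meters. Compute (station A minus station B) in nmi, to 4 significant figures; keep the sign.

station B: 34508 m = 18.63283 nmi.
Difference: 20.29000 − 18.63283 = 1.657 nmi.

1.657 nmi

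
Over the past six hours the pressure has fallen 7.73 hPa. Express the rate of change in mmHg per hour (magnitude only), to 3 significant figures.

0.966 mmHg per hour

7.73 hPa / 6 h × 0.750062 mmHg/hPa = 0.966 mmHg/h.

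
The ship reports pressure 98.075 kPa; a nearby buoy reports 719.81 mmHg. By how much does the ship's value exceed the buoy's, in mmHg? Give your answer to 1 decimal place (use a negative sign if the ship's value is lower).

the ship: 98.075 kPa = 735.623 mmHg.
Difference: 735.623 − 719.810 = 15.8 mmHg.

15.8 mmHg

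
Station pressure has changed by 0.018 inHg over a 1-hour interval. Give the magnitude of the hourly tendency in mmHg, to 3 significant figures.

0.457 mmHg per hour

0.018 inHg / 1 h × 25.4 mmHg/inHg = 0.457 mmHg/h.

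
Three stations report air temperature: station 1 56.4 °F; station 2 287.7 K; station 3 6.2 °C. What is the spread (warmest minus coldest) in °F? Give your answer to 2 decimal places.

15.03 °F

station 1: 56.4 °F = 13.556 °C.
station 2: 287.7 K = 14.550 °C.
Spread: 14.550 − 6.200 = 8.350 °C = 15.03 °F.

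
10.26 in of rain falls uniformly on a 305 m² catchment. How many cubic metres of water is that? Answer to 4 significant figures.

79.48 cubic metres

Depth: 10.26 in × 25.4 = 260.604 mm.
1 mm over 1 m² is 1 L, so volume = 260.604 × 305 = 79484.22 L = 79.48 m³.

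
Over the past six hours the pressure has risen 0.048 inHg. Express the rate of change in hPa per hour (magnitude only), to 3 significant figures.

0.271 hPa per hour

0.048 inHg / 6 h × 33.8639 hPa/inHg = 0.271 hPa/h.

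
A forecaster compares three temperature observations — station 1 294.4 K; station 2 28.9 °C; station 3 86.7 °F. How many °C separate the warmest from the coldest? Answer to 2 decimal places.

station 1: 294.4 K = 21.250 °C.
station 3: 86.7 °F = 30.389 °C.
Spread: 30.389 − 21.250 = 9.139 °C.

9.14 °C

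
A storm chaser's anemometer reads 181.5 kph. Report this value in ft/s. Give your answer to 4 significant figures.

1 km/h = 0.911344 ft/s, so 181.5 × 0.911344 = 165.4 ft/s.

165.4 ft/s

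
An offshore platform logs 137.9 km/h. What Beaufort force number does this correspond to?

137.9 km/h = 38.3 m/s, which is Beaufort 12 (hurricane force, ≥32.7 m/s).

Beaufort force 12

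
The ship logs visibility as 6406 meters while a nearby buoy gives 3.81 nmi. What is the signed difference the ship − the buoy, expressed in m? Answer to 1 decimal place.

-650.1 m

the buoy: 3.81 nmi = 7056.120 m.
Difference: 6406.000 − 7056.120 = -650.1 m.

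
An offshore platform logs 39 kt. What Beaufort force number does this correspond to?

Beaufort force 8

39 kt lies in the Beaufort 8 band (gale, 34–40 kt).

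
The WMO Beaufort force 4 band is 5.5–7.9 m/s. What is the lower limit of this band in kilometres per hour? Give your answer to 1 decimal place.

19.8 km/h

5.5–7.9 m/s × 3.6 = 19.8–28.4 km/h.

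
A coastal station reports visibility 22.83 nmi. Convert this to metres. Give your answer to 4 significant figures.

42280 m

1 nmi = 1852 m, so 22.83 × 1852 = 42280 m.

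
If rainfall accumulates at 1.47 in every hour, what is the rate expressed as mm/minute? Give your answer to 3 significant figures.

0.622 mm/minute

1.47 in/hour × 25.4 mm/in × 0.0166667 hour/minute = 0.622 mm/minute.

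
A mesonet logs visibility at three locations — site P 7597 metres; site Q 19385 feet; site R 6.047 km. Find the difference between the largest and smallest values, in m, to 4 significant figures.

site Q: 19385 ft = 5908.55 m.
site R: 6.047 km = 6047.00 m.
Spread: 7597.00 − 5908.55 = 1688 m.

1688 m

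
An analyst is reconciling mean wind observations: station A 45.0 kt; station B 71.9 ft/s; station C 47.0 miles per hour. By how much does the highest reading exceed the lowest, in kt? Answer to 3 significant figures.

station B: 71.9 ft/s = 42.5996 kt.
station C: 47.0 mph = 40.8419 kt.
Spread: 45.0000 − 40.8419 = 4.16 kt.

4.16 kt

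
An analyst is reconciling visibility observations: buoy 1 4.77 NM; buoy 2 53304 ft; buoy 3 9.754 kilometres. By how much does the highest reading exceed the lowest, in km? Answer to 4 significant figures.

7.413 km

buoy 1: 4.77 nmi = 8.83404 km.
buoy 2: 53304 ft = 16.24706 km.
Spread: 16.24706 − 8.83404 = 7.413 km.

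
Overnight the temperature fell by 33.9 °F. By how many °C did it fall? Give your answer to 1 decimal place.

For a temperature change the 32° offset cancels: Δ°C = 33.9 × 0.5556 = 18.8 °C.

18.8 °C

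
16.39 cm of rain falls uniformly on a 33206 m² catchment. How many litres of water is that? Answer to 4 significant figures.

5442000 litres

Depth: 16.39 cm × 10 = 163.9 mm.
1 mm over 1 m² is 1 L, so volume = 163.9 × 33206 = 5442463.4 L ≈ 5442000 L.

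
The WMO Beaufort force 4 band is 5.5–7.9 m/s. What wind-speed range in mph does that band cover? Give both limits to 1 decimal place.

12.3 to 17.7 mph

5.5–7.9 m/s × 2.237 = 12.3–17.7 mph.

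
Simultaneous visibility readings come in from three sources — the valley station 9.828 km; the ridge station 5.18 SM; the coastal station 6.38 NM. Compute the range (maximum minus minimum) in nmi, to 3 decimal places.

the valley station: 9.828 km = 5.30670 nmi.
the ridge station: 5.18 SM = 4.50130 nmi.
Spread: 6.38000 − 4.50130 = 1.879 nmi.

1.879 nmi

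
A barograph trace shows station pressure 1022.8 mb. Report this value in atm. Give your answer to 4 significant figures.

1 mb = 0.000986923 atm, so 1022.8 × 0.000986923 = 1.009 atm.

1.009 atm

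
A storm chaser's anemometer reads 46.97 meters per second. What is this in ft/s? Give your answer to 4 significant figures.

1 m/s = 3.28084 ft/s, so 46.97 × 3.28084 = 154.1 ft/s.

154.1 ft/s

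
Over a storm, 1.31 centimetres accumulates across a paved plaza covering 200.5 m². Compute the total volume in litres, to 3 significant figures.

2630 litres

Depth: 1.31 cm × 10 = 13.1 mm.
1 mm over 1 m² is 1 L, so volume = 13.1 × 200.5 = 2626.55 L ≈ 2630 L.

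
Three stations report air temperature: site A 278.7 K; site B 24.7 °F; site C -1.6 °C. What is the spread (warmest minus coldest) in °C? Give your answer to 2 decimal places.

site A: 278.7 K = 5.550 °C.
site B: 24.7 °F = -4.056 °C.
Spread: 5.550 − (-4.056) = 9.606 °C.

9.61 °C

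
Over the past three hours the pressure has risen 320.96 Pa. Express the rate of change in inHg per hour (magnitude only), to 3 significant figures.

320.96 Pa / 3 h × 0.0002953 inHg/Pa = 0.0316 inHg/h.

0.0316 inHg per hour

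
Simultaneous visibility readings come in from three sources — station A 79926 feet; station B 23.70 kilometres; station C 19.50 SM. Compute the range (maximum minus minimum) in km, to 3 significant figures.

station A: 79926 ft = 24.3614 km.
station C: 19.50 SM = 31.3822 km.
Spread: 31.3822 − 23.7000 = 7.68 km.

7.68 km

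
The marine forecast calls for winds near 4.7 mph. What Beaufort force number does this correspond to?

4.7 mph = 2.1 m/s, which is Beaufort 2 (light breeze, 1.6–3.3 m/s).

Beaufort force 2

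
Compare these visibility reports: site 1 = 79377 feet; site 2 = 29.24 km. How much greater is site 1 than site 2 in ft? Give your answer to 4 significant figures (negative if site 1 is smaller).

site 2: 29.24 km = 95931.76 ft.
Difference: 79377.00 − 95931.76 = -16550 ft.

-16550 ft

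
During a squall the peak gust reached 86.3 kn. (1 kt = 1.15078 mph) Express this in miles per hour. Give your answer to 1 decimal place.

99.3 mph

1 kt = 1.15078 mph, so 86.3 × 1.15078 = 99.3 mph.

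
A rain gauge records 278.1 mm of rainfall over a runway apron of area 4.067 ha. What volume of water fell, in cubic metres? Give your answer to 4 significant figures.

Area: 4.067 ha = 40670 m².
1 mm over 1 m² is 1 L, so volume = 278.1 × 40670 = 11310327 L = 11310 m³.

11310 cubic metres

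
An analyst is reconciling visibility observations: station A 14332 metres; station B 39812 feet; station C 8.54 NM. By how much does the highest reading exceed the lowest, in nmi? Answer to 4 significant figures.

1.988 nmi

station A: 14332 m = 7.73866 nmi.
station B: 39812 ft = 6.55221 nmi.
Spread: 8.54000 − 6.55221 = 1.988 nmi.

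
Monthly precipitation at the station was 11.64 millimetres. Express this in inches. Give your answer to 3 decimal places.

1 mm = 0.0393701 in, so 11.64 × 0.0393701 = 0.458 in.

0.458 in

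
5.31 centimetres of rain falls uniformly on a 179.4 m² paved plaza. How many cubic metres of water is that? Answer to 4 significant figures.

Depth: 5.31 cm × 10 = 53.1 mm.
1 mm over 1 m² is 1 L, so volume = 53.1 × 179.4 = 9526.14 L = 9.526 m³.

9.526 cubic metres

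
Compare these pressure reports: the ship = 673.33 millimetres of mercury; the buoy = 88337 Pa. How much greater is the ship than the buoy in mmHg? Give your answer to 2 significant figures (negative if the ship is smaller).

the buoy: 88337 Pa = 662.58 mmHg.
Difference: 673.33 − 662.58 = 11 mmHg.

11 mmHg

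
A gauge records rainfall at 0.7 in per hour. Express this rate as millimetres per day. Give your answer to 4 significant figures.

0.7 in/hour × 25.4 mm/in × 24 hour/day = 426.7 mm/day.

426.7 mm/day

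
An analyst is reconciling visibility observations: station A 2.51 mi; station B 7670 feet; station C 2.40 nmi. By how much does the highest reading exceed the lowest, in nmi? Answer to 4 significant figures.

1.138 nmi

station A: 2.51 SM = 2.18113 nmi.
station B: 7670 ft = 1.26232 nmi.
Spread: 2.40000 − 1.26232 = 1.138 nmi.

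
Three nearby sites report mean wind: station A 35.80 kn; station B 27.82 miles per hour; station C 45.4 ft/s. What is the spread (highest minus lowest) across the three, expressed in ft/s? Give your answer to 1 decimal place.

19.6 ft/s

station A: 35.80 kt = 60.424 ft/s.
station B: 27.82 mph = 40.803 ft/s.
Spread: 60.424 − 40.803 = 19.6 ft/s.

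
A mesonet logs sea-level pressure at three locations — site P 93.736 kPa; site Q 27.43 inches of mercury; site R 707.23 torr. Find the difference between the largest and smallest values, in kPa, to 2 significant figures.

site Q: 27.43 inHg = 92.889 kPa.
site R: 707.23 mmHg = 94.290 kPa.
Spread: 94.290 − 92.889 = 1.4 kPa.

1.4 kPa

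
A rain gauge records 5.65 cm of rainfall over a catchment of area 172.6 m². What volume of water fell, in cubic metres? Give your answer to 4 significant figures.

9.752 cubic metres

Depth: 5.65 cm × 10 = 56.5 mm.
1 mm over 1 m² is 1 L, so volume = 56.5 × 172.6 = 9751.9 L = 9.752 m³.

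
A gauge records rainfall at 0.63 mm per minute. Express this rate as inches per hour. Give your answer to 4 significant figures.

0.63 mm/minute × 0.0393701 in/mm × 60 minute/hour = 1.488 in/hour.

1.488 in/hour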